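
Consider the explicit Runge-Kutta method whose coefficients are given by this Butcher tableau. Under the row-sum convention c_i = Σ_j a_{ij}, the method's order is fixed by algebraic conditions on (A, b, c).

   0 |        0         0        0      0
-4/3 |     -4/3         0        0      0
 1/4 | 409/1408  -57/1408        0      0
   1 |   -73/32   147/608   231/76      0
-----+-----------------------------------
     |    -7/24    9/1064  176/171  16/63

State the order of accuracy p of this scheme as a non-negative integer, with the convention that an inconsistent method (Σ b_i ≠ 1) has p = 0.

4

b = (-7/24, 9/1064, 176/171, 16/63)
c = (0, -4/3, 1/4, 1)
Ac = (0, 0, 19/352, 7/16)
Σ b_i: (-7/24)·1 + 9/1064·1 + 176/171·1 + 16/63·1 = 1 ✓
b·c: 9/1064·(-4/3) + 176/171·1/4 + 16/63·1 = 1/2 ✓
b·c²: 9/1064·16/9 + 176/171·1/16 + 16/63·1 = 1/3 ✓
b·Ac: 176/171·19/352 + 16/63·7/16 = 1/6 ✓
b·c³: 9/1064·(-64/27) + 176/171·1/64 + 16/63·1 = 1/4 ✓
b·(c∘Ac): 176/171·19/1408 + 16/63·7/16 = 1/8 ✓
b·Ac²: 176/171·(-19/264) + 16/63·119/192 = 1/12 ✓
b·A²c: 16/63·21/128 = 1/24 ✓; 4 stages ⇒ order 4.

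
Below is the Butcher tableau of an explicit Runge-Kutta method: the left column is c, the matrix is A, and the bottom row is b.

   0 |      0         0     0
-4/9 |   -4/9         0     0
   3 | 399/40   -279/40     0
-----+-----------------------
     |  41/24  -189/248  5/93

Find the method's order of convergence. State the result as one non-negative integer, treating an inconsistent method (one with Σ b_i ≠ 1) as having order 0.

3

b = (41/24, -189/248, 5/93)
c = (0, -4/9, 3)
Ac = (0, 0, 31/10)
Σ b_i: 41/24·1 + (-189/248)·1 + 5/93·1 = 1 ✓
b·c: (-189/248)·(-4/9) + 5/93·3 = 1/2 ✓
b·c²: (-189/248)·16/81 + 5/93·9 = 1/3 ✓
b·Ac: 5/93·31/10 = 1/6 ✓; 3 stages ⇒ order 3.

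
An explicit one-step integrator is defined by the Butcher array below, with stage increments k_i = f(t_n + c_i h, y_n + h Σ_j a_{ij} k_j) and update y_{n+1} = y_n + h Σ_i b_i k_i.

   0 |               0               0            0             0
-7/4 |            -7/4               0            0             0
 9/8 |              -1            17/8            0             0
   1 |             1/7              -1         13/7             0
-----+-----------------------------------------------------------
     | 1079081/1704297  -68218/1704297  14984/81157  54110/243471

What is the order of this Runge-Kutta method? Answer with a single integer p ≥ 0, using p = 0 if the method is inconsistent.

b = (1079081/1704297, -68218/1704297, 14984/81157, 54110/243471)
c = (0, -7/4, 9/8, 1)
Ac = (0, 0, -119/32, 215/56)
Σ b_i: 1079081/1704297·1 + (-68218/1704297)·1 + 14984/81157·1 + 54110/243471·1 = 1 ✓
b·c: (-68218/1704297)·(-7/4) + 14984/81157·9/8 + 54110/243471·1 = 1/2 ✓
b·c²: (-68218/1704297)·49/16 + 14984/81157·81/64 + 54110/243471·1 = 1/3 ✓
b·Ac: 14984/81157·(-119/32) + 54110/243471·215/56 = 1/6 ✓
b·c³: (-68218/1704297)·(-343/64) + 14984/81157·729/512 + 54110/243471·1 = 3633991/5194048 ≠ 1/4 ⇒ order 3.
b·(c∘Ac): 14984/81157·(-1071/256) + 54110/243471·215/56 = 629851/7791072 ≠ 1/8
b·Ac²: 14984/81157·833/128 + 54110/243471·(-319/448) = 8128319/7791072 ≠ 1/12
b·A²c: 54110/243471·(-221/32) = -5979155/3895536 ≠ 1/24

3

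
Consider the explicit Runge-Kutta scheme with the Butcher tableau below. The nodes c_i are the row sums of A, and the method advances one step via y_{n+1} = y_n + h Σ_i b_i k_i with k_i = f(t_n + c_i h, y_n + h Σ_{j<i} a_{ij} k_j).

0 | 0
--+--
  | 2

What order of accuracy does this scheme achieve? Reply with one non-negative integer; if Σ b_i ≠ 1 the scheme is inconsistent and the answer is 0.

b = (2)
c = (0)
Σ b_i: 2·1 = 2 ≠ 1 ⇒ order 0.

0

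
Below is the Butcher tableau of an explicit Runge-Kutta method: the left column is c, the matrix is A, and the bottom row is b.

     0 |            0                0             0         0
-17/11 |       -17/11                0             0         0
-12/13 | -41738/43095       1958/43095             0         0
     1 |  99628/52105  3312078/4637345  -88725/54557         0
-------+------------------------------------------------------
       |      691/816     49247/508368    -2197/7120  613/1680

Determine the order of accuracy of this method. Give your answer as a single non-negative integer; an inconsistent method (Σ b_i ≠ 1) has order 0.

4

b = (691/816, 49247/508368, -2197/7120, 613/1680)
c = (0, -17/11, -12/13, 1)
Ac = (0, 0, -178/2535, 1218/3065)
Σ b_i: 691/816·1 + 49247/508368·1 + (-2197/7120)·1 + 613/1680·1 = 1 ✓
b·c: 49247/508368·(-17/11) + (-2197/7120)·(-12/13) + 613/1680·1 = 1/2 ✓
b·c²: 49247/508368·289/121 + (-2197/7120)·144/169 + 613/1680·1 = 1/3 ✓
b·Ac: (-2197/7120)·(-178/2535) + 613/1680·1218/3065 = 1/6 ✓
b·c³: 49247/508368·(-4913/1331) + (-2197/7120)·(-1728/2197) + 613/1680·1 = 1/4 ✓
b·(c∘Ac): (-2197/7120)·712/10985 + 613/1680·1218/3065 = 1/8 ✓
b·Ac²: (-2197/7120)·3026/27885 + 613/1680·10794/33715 = 1/12 ✓
b·A²c: 613/1680·70/613 = 1/24 ✓; 4 stages ⇒ order 4.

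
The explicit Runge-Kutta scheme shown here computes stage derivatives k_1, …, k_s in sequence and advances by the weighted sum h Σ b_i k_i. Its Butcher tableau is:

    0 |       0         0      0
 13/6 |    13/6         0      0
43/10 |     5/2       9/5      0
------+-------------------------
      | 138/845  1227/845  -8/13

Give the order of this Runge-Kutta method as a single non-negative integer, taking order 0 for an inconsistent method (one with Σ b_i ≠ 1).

b = (138/845, 1227/845, -8/13)
c = (0, 13/6, 43/10)
Ac = (0, 0, 39/10)
Σ b_i: 138/845·1 + 1227/845·1 + (-8/13)·1 = 1 ✓
b·c: 1227/845·13/6 + (-8/13)·43/10 = 1/2 ✓
b·c²: 1227/845·169/36 + (-8/13)·1849/100 = -17791/3900 ≠ 1/3 ⇒ order 2.
b·Ac: (-8/13)·39/10 = -12/5 ≠ 1/6

2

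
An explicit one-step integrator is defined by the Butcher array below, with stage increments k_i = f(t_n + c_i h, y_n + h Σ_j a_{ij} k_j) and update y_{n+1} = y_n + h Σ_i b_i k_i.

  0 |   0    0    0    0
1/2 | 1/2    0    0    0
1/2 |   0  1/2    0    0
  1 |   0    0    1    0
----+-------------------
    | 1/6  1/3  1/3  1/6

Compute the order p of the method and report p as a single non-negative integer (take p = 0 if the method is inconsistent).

4

b = (1/6, 1/3, 1/3, 1/6)
c = (0, 1/2, 1/2, 1)
Ac = (0, 0, 1/4, 1/2)
Σ b_i: 1/6·1 + 1/3·1 + 1/3·1 + 1/6·1 = 1 ✓
b·c: 1/3·1/2 + 1/3·1/2 + 1/6·1 = 1/2 ✓
b·c²: 1/3·1/4 + 1/3·1/4 + 1/6·1 = 1/3 ✓
b·Ac: 1/3·1/4 + 1/6·1/2 = 1/6 ✓
b·c³: 1/3·1/8 + 1/3·1/8 + 1/6·1 = 1/4 ✓
b·(c∘Ac): 1/3·1/8 + 1/6·1/2 = 1/8 ✓
b·Ac²: 1/3·1/8 + 1/6·1/4 = 1/12 ✓
b·A²c: 1/6·1/4 = 1/24 ✓; 4 stages ⇒ order 4.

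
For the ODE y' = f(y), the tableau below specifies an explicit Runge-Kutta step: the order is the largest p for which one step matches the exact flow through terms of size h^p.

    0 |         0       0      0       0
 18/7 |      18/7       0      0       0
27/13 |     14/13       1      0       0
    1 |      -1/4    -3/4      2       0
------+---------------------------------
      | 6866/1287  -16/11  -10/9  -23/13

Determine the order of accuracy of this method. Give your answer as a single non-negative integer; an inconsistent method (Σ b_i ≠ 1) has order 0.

b = (6866/1287, -16/11, -10/9, -23/13)
c = (0, 18/7, 27/13, 1)
Ac = (0, 0, 18/7, 405/182)
Σ b_i: 6866/1287·1 + (-16/11)·1 + (-10/9)·1 + (-23/13)·1 = 1 ✓
b·c: (-16/11)·18/7 + (-10/9)·27/13 + (-23/13)·1 = -7825/1001 ≠ 1/2 ⇒ order 1.

1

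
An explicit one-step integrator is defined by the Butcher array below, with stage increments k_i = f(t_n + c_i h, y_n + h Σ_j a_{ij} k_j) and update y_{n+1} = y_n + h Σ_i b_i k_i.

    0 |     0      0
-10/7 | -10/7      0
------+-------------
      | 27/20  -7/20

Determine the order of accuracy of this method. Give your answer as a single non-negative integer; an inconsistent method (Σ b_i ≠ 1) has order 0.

2

b = (27/20, -7/20)
c = (0, -10/7)
Σ b_i: 27/20·1 + (-7/20)·1 = 1 ✓
b·c: (-7/20)·(-10/7) = 1/2 ✓; 2 stages ⇒ order 2.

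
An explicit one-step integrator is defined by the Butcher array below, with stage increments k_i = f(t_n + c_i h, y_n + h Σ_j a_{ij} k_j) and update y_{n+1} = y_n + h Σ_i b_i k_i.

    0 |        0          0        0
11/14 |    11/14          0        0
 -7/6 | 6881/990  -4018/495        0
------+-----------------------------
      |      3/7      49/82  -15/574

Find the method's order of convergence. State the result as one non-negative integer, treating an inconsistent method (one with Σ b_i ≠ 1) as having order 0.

3

b = (3/7, 49/82, -15/574)
c = (0, 11/14, -7/6)
Ac = (0, 0, -287/45)
Σ b_i: 3/7·1 + 49/82·1 + (-15/574)·1 = 1 ✓
b·c: 49/82·11/14 + (-15/574)·(-7/6) = 1/2 ✓
b·c²: 49/82·121/196 + (-15/574)·49/36 = 1/3 ✓
b·Ac: (-15/574)·(-287/45) = 1/6 ✓; 3 stages ⇒ order 3.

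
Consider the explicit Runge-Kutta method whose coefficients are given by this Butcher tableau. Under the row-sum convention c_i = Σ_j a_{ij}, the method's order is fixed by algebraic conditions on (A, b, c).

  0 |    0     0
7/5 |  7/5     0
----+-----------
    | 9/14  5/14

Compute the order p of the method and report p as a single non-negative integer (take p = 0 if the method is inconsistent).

2

b = (9/14, 5/14)
c = (0, 7/5)
Σ b_i: 9/14·1 + 5/14·1 = 1 ✓
b·c: 5/14·7/5 = 1/2 ✓; 2 stages ⇒ order 2.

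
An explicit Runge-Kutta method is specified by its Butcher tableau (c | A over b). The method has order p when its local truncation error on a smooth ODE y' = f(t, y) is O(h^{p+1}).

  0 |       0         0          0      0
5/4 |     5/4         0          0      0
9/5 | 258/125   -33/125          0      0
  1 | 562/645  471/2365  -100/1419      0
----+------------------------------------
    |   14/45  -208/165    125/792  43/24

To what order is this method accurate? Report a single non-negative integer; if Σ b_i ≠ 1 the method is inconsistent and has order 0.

b = (14/45, -208/165, 125/792, 43/24)
c = (0, 5/4, 9/5, 1)
Ac = (0, 0, -33/100, 21/172)
Σ b_i: 14/45·1 + (-208/165)·1 + 125/792·1 + 43/24·1 = 1 ✓
b·c: (-208/165)·5/4 + 125/792·9/5 + 43/24·1 = 1/2 ✓
b·c²: (-208/165)·25/16 + 125/792·81/25 + 43/24·1 = 1/3 ✓
b·Ac: 125/792·(-33/100) + 43/24·21/172 = 1/6 ✓
b·c³: (-208/165)·125/64 + 125/792·729/125 + 43/24·1 = 1/4 ✓
b·(c∘Ac): 125/792·(-297/500) + 43/24·21/172 = 1/8 ✓
b·Ac²: 125/792·(-33/80) + 43/24·57/688 = 1/12 ✓
b·A²c: 43/24·1/43 = 1/24 ✓; 4 stages ⇒ order 4.

4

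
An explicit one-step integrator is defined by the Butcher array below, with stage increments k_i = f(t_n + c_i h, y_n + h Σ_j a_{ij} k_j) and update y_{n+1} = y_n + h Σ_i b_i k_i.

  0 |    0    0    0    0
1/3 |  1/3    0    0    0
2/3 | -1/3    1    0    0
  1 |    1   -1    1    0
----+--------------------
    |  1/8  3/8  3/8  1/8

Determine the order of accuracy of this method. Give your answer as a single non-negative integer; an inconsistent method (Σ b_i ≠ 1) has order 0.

4

b = (1/8, 3/8, 3/8, 1/8)
c = (0, 1/3, 2/3, 1)
Ac = (0, 0, 1/3, 1/3)
Σ b_i: 1/8·1 + 3/8·1 + 3/8·1 + 1/8·1 = 1 ✓
b·c: 3/8·1/3 + 3/8·2/3 + 1/8·1 = 1/2 ✓
b·c²: 3/8·1/9 + 3/8·4/9 + 1/8·1 = 1/3 ✓
b·Ac: 3/8·1/3 + 1/8·1/3 = 1/6 ✓
b·c³: 3/8·1/27 + 3/8·8/27 + 1/8·1 = 1/4 ✓
b·(c∘Ac): 3/8·2/9 + 1/8·1/3 = 1/8 ✓
b·Ac²: 3/8·1/9 + 1/8·1/3 = 1/12 ✓
b·A²c: 1/8·1/3 = 1/24 ✓; 4 stages ⇒ order 4.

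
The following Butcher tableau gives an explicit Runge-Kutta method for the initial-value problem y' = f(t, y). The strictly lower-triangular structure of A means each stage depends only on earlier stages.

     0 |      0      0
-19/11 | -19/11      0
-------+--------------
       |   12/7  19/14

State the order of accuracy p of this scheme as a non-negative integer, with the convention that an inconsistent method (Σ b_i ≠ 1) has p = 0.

b = (12/7, 19/14)
c = (0, -19/11)
Σ b_i: 12/7·1 + 19/14·1 = 43/14 ≠ 1 ⇒ order 0.

0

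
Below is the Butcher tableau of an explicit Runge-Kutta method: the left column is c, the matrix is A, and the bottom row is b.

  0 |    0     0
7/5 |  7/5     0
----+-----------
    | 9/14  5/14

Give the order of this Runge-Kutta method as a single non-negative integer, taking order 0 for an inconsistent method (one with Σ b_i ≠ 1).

2

b = (9/14, 5/14)
c = (0, 7/5)
Σ b_i: 9/14·1 + 5/14·1 = 1 ✓
b·c: 5/14·7/5 = 1/2 ✓; 2 stages ⇒ order 2.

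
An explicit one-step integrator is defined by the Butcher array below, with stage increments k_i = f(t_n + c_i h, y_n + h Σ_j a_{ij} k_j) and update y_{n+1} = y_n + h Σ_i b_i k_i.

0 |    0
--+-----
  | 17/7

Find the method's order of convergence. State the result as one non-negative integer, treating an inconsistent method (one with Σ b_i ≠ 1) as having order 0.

b = (17/7)
c = (0)
Σ b_i: 17/7·1 = 17/7 ≠ 1 ⇒ order 0.

0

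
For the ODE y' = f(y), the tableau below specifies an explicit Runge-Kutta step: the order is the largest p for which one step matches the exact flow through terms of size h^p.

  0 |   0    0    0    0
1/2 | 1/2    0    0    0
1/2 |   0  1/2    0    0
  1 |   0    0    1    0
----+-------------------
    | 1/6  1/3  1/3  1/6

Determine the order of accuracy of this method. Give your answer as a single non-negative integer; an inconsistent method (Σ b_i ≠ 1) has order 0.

b = (1/6, 1/3, 1/3, 1/6)
c = (0, 1/2, 1/2, 1)
Ac = (0, 0, 1/4, 1/2)
Σ b_i: 1/6·1 + 1/3·1 + 1/3·1 + 1/6·1 = 1 ✓
b·c: 1/3·1/2 + 1/3·1/2 + 1/6·1 = 1/2 ✓
b·c²: 1/3·1/4 + 1/3·1/4 + 1/6·1 = 1/3 ✓
b·Ac: 1/3·1/4 + 1/6·1/2 = 1/6 ✓
b·c³: 1/3·1/8 + 1/3·1/8 + 1/6·1 = 1/4 ✓
b·(c∘Ac): 1/3·1/8 + 1/6·1/2 = 1/8 ✓
b·Ac²: 1/3·1/8 + 1/6·1/4 = 1/12 ✓
b·A²c: 1/6·1/4 = 1/24 ✓; 4 stages ⇒ order 4.

4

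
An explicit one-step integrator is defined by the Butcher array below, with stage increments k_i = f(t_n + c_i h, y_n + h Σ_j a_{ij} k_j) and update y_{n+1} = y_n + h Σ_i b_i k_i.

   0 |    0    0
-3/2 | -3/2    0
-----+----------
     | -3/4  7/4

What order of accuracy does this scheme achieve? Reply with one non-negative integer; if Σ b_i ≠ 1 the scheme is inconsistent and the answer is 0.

b = (-3/4, 7/4)
c = (0, -3/2)
Σ b_i: (-3/4)·1 + 7/4·1 = 1 ✓
b·c: 7/4·(-3/2) = -21/8 ≠ 1/2 ⇒ order 1.

1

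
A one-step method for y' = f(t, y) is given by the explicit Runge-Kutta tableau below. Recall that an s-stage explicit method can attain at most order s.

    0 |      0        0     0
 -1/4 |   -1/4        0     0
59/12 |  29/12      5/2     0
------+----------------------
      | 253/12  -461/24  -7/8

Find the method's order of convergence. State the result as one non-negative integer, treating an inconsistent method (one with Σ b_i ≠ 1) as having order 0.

2

b = (253/12, -461/24, -7/8)
c = (0, -1/4, 59/12)
Ac = (0, 0, -5/8)
Σ b_i: 253/12·1 + (-461/24)·1 + (-7/8)·1 = 1 ✓
b·c: (-461/24)·(-1/4) + (-7/8)·59/12 = 1/2 ✓
b·c²: (-461/24)·1/16 + (-7/8)·3481/144 = -12875/576 ≠ 1/3 ⇒ order 2.
b·Ac: (-7/8)·(-5/8) = 35/64 ≠ 1/6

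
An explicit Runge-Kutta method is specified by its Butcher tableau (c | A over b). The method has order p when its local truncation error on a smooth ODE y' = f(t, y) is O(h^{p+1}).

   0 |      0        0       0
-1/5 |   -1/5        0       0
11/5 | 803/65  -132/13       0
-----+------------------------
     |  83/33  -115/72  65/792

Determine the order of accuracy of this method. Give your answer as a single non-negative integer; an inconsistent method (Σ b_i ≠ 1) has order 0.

3

b = (83/33, -115/72, 65/792)
c = (0, -1/5, 11/5)
Ac = (0, 0, 132/65)
Σ b_i: 83/33·1 + (-115/72)·1 + 65/792·1 = 1 ✓
b·c: (-115/72)·(-1/5) + 65/792·11/5 = 1/2 ✓
b·c²: (-115/72)·1/25 + 65/792·121/25 = 1/3 ✓
b·Ac: 65/792·132/65 = 1/6 ✓; 3 stages ⇒ order 3.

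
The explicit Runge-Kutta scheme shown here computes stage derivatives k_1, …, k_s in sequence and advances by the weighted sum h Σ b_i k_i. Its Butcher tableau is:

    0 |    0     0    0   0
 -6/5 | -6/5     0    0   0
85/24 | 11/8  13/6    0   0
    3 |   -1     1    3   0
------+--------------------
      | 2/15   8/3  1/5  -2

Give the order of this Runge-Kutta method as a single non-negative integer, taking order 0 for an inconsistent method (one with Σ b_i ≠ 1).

b = (2/15, 8/3, 1/5, -2)
c = (0, -6/5, 85/24, 3)
Ac = (0, 0, -13/5, 377/40)
Σ b_i: 2/15·1 + 8/3·1 + 1/5·1 + (-2)·1 = 1 ✓
b·c: 8/3·(-6/5) + 1/5·85/24 + (-2)·3 = -1019/120 ≠ 1/2 ⇒ order 1.

1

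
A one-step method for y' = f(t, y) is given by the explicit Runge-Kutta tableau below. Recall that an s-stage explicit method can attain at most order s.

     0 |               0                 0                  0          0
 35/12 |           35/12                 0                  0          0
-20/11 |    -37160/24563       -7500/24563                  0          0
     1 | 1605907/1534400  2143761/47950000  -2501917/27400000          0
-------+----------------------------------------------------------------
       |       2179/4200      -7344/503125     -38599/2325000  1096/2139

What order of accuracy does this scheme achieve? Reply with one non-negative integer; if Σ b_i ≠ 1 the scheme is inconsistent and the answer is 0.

b = (2179/4200, -7344/503125, -38599/2325000, 1096/2139)
c = (0, 35/12, -20/11, 1)
Ac = (0, 0, -3125/3509, 2599/8768)
Σ b_i: 2179/4200·1 + (-7344/503125)·1 + (-38599/2325000)·1 + 1096/2139·1 = 1 ✓
b·c: (-7344/503125)·35/12 + (-38599/2325000)·(-20/11) + 1096/2139·1 = 1/2 ✓
b·c²: (-7344/503125)·1225/144 + (-38599/2325000)·400/121 + 1096/2139·1 = 1/3 ✓
b·Ac: (-38599/2325000)·(-3125/3509) + 1096/2139·2599/8768 = 1/6 ✓
b·c³: (-7344/503125)·42875/1728 + (-38599/2325000)·(-8000/1331) + 1096/2139·1 = 1/4 ✓
b·(c∘Ac): (-38599/2325000)·62500/38599 + 1096/2139·2599/8768 = 1/8 ✓
b·Ac²: (-38599/2325000)·(-109375/42108) + 1096/2139·8257/105216 = 1/12 ✓
b·A²c: 1096/2139·713/8768 = 1/24 ✓; 4 stages ⇒ order 4.

4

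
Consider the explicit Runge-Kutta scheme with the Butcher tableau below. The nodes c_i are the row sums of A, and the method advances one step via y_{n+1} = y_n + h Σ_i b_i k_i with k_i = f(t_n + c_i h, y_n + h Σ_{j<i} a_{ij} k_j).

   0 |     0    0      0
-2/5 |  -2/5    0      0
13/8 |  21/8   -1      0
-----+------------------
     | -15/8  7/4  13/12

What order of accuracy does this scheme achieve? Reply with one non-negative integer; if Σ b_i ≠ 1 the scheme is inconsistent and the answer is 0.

b = (-15/8, 7/4, 13/12)
c = (0, -2/5, 13/8)
Ac = (0, 0, 2/5)
Σ b_i: (-15/8)·1 + 7/4·1 + 13/12·1 = 23/24 ≠ 1 ⇒ order 0.

0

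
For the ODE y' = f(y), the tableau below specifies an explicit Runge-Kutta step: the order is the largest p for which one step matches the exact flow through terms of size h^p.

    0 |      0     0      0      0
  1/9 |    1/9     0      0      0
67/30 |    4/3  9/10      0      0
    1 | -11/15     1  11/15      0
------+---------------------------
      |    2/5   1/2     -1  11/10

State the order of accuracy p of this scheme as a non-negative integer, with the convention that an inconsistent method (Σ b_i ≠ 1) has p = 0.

1

b = (2/5, 1/2, -1, 11/10)
c = (0, 1/9, 67/30, 1)
Ac = (0, 0, 1/10, 787/450)
Σ b_i: 2/5·1 + 1/2·1 + (-1)·1 + 11/10·1 = 1 ✓
b·c: 1/2·1/9 + (-1)·67/30 + 11/10·1 = -97/90 ≠ 1/2 ⇒ order 1.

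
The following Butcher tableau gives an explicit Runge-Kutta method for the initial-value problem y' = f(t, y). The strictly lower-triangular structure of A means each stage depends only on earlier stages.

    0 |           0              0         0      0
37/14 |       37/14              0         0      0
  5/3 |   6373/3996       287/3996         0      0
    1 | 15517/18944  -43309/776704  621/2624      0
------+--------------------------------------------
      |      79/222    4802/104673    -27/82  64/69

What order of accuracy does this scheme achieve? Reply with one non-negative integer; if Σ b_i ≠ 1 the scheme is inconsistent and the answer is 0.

4

b = (79/222, 4802/104673, -27/82, 64/69)
c = (0, 37/14, 5/3, 1)
Ac = (0, 0, 41/216, 253/1024)
Σ b_i: 79/222·1 + 4802/104673·1 + (-27/82)·1 + 64/69·1 = 1 ✓
b·c: 4802/104673·37/14 + (-27/82)·5/3 + 64/69·1 = 1/2 ✓
b·c²: 4802/104673·1369/196 + (-27/82)·25/9 + 64/69·1 = 1/3 ✓
b·Ac: (-27/82)·41/216 + 64/69·253/1024 = 1/6 ✓
b·c³: 4802/104673·50653/2744 + (-27/82)·125/27 + 64/69·1 = 1/4 ✓
b·(c∘Ac): (-27/82)·205/648 + 64/69·253/1024 = 1/8 ✓
b·Ac²: (-27/82)·1517/3024 + 64/69·3841/14336 = 1/12 ✓
b·A²c: 64/69·23/512 = 1/24 ✓; 4 stages ⇒ order 4.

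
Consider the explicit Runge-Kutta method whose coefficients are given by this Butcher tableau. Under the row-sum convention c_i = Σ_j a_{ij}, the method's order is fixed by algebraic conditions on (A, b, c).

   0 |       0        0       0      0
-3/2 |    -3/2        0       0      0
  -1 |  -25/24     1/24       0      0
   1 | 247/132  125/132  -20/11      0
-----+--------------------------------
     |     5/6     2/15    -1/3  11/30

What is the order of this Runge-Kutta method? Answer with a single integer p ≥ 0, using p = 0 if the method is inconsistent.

b = (5/6, 2/15, -1/3, 11/30)
c = (0, -3/2, -1, 1)
Ac = (0, 0, -1/16, 35/88)
Σ b_i: 5/6·1 + 2/15·1 + (-1/3)·1 + 11/30·1 = 1 ✓
b·c: 2/15·(-3/2) + (-1/3)·(-1) + 11/30·1 = 1/2 ✓
b·c²: 2/15·9/4 + (-1/3)·1 + 11/30·1 = 1/3 ✓
b·Ac: (-1/3)·(-1/16) + 11/30·35/88 = 1/6 ✓
b·c³: 2/15·(-27/8) + (-1/3)·(-1) + 11/30·1 = 1/4 ✓
b·(c∘Ac): (-1/3)·1/16 + 11/30·35/88 = 1/8 ✓
b·Ac²: (-1/3)·3/32 + 11/30·5/16 = 1/12 ✓
b·A²c: 11/30·5/44 = 1/24 ✓; 4 stages ⇒ order 4.

4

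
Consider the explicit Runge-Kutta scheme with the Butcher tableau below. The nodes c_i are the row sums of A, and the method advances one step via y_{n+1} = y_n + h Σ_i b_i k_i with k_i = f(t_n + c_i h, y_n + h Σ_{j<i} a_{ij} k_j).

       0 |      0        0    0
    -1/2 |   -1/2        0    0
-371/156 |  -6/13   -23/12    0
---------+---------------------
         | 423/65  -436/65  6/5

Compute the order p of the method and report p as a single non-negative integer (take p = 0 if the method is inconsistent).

b = (423/65, -436/65, 6/5)
c = (0, -1/2, -371/156)
Ac = (0, 0, 23/24)
Σ b_i: 423/65·1 + (-436/65)·1 + 6/5·1 = 1 ✓
b·c: (-436/65)·(-1/2) + 6/5·(-371/156) = 1/2 ✓
b·c²: (-436/65)·1/4 + 6/5·137641/24336 = 103633/20280 ≠ 1/3 ⇒ order 2.
b·Ac: 6/5·23/24 = 23/20 ≠ 1/6

2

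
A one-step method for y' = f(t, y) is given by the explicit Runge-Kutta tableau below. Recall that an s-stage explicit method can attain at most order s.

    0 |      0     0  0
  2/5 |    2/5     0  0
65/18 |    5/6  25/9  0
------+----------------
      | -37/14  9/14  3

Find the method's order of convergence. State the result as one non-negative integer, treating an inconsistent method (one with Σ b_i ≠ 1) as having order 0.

b = (-37/14, 9/14, 3)
c = (0, 2/5, 65/18)
Ac = (0, 0, 10/9)
Σ b_i: (-37/14)·1 + 9/14·1 + 3·1 = 1 ✓
b·c: 9/14·2/5 + 3·65/18 = 2329/210 ≠ 1/2 ⇒ order 1.

1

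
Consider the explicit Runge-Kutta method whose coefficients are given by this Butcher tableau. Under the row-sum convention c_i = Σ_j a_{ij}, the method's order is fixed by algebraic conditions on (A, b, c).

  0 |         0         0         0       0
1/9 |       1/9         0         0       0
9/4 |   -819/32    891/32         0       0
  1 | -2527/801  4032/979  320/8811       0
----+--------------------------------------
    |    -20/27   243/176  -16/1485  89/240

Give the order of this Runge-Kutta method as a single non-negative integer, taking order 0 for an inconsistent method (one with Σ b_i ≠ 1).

b = (-20/27, 243/176, -16/1485, 89/240)
c = (0, 1/9, 9/4, 1)
Ac = (0, 0, 99/32, 48/89)
Σ b_i: (-20/27)·1 + 243/176·1 + (-16/1485)·1 + 89/240·1 = 1 ✓
b·c: 243/176·1/9 + (-16/1485)·9/4 + 89/240·1 = 1/2 ✓
b·c²: 243/176·1/81 + (-16/1485)·81/16 + 89/240·1 = 1/3 ✓
b·Ac: (-16/1485)·99/32 + 89/240·48/89 = 1/6 ✓
b·c³: 243/176·1/729 + (-16/1485)·729/64 + 89/240·1 = 1/4 ✓
b·(c∘Ac): (-16/1485)·891/128 + 89/240·48/89 = 1/8 ✓
b·Ac²: (-16/1485)·11/32 + 89/240·188/801 = 1/12 ✓
b·A²c: 89/240·10/89 = 1/24 ✓; 4 stages ⇒ order 4.

4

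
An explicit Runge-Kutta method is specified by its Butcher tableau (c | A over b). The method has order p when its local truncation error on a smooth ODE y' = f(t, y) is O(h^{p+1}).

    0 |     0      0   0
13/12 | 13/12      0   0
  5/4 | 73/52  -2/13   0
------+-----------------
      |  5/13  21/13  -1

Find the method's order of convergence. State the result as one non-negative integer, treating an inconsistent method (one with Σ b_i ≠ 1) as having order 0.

b = (5/13, 21/13, -1)
c = (0, 13/12, 5/4)
Ac = (0, 0, -1/6)
Σ b_i: 5/13·1 + 21/13·1 + (-1)·1 = 1 ✓
b·c: 21/13·13/12 + (-1)·5/4 = 1/2 ✓
b·c²: 21/13·169/144 + (-1)·25/16 = 1/3 ✓
b·Ac: (-1)·(-1/6) = 1/6 ✓; 3 stages ⇒ order 3.

3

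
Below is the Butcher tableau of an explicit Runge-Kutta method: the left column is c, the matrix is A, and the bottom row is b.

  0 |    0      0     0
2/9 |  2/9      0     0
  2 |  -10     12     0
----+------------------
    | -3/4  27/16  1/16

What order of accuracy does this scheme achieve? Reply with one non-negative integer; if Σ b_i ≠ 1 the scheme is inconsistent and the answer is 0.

3

b = (-3/4, 27/16, 1/16)
c = (0, 2/9, 2)
Ac = (0, 0, 8/3)
Σ b_i: (-3/4)·1 + 27/16·1 + 1/16·1 = 1 ✓
b·c: 27/16·2/9 + 1/16·2 = 1/2 ✓
b·c²: 27/16·4/81 + 1/16·4 = 1/3 ✓
b·Ac: 1/16·8/3 = 1/6 ✓; 3 stages ⇒ order 3.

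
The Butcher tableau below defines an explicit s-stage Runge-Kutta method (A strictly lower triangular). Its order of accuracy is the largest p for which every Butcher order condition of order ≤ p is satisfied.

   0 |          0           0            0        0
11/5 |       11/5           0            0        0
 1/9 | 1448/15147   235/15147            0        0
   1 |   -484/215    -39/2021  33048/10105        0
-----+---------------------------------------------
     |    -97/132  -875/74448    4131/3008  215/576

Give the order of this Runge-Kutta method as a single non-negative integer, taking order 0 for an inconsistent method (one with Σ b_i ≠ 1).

b = (-97/132, -875/74448, 4131/3008, 215/576)
c = (0, 11/5, 1/9, 1)
Ac = (0, 0, 47/1377, 69/215)
Σ b_i: (-97/132)·1 + (-875/74448)·1 + 4131/3008·1 + 215/576·1 = 1 ✓
b·c: (-875/74448)·11/5 + 4131/3008·1/9 + 215/576·1 = 1/2 ✓
b·c²: (-875/74448)·121/25 + 4131/3008·1/81 + 215/576·1 = 1/3 ✓
b·Ac: 4131/3008·47/1377 + 215/576·69/215 = 1/6 ✓
b·c³: (-875/74448)·1331/125 + 4131/3008·1/729 + 215/576·1 = 1/4 ✓
b·(c∘Ac): 4131/3008·47/12393 + 215/576·69/215 = 1/8 ✓
b·Ac²: 4131/3008·517/6885 + 215/576·(-57/1075) = 1/12 ✓
b·A²c: 215/576·24/215 = 1/24 ✓; 4 stages ⇒ order 4.

4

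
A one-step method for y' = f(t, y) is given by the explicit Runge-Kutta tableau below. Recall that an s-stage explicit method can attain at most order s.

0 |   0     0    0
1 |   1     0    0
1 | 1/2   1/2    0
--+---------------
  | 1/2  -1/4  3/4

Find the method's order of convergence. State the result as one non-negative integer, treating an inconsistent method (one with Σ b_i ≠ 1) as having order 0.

b = (1/2, -1/4, 3/4)
c = (0, 1, 1)
Ac = (0, 0, 1/2)
Σ b_i: 1/2·1 + (-1/4)·1 + 3/4·1 = 1 ✓
b·c: (-1/4)·1 + 3/4·1 = 1/2 ✓
b·c²: (-1/4)·1 + 3/4·1 = 1/2 ≠ 1/3 ⇒ order 2.
b·Ac: 3/4·1/2 = 3/8 ≠ 1/6

2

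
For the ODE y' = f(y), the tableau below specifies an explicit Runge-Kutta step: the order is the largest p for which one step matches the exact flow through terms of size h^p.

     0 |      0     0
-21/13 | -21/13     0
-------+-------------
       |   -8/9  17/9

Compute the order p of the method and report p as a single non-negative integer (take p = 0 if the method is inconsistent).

b = (-8/9, 17/9)
c = (0, -21/13)
Σ b_i: (-8/9)·1 + 17/9·1 = 1 ✓
b·c: 17/9·(-21/13) = -119/39 ≠ 1/2 ⇒ order 1.

1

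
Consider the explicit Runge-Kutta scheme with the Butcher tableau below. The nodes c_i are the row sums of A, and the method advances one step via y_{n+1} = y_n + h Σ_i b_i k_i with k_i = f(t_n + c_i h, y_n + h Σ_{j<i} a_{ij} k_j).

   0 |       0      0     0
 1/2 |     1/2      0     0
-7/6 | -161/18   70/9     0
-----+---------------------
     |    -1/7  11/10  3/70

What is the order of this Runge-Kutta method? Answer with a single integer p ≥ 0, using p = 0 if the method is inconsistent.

b = (-1/7, 11/10, 3/70)
c = (0, 1/2, -7/6)
Ac = (0, 0, 35/9)
Σ b_i: (-1/7)·1 + 11/10·1 + 3/70·1 = 1 ✓
b·c: 11/10·1/2 + 3/70·(-7/6) = 1/2 ✓
b·c²: 11/10·1/4 + 3/70·49/36 = 1/3 ✓
b·Ac: 3/70·35/9 = 1/6 ✓; 3 stages ⇒ order 3.

3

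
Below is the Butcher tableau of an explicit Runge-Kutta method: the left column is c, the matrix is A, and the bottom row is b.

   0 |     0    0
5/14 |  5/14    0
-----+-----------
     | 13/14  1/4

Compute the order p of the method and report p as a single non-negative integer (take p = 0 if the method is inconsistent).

b = (13/14, 1/4)
c = (0, 5/14)
Σ b_i: 13/14·1 + 1/4·1 = 33/28 ≠ 1 ⇒ order 0.

0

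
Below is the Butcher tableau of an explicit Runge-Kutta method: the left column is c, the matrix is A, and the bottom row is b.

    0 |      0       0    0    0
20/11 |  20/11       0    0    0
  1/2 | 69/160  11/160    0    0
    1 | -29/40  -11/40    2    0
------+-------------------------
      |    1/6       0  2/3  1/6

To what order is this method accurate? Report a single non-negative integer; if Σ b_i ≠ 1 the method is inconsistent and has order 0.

4

b = (1/6, 0, 2/3, 1/6)
c = (0, 20/11, 1/2, 1)
Ac = (0, 0, 1/8, 1/2)
Σ b_i: 1/6·1 + 2/3·1 + 1/6·1 = 1 ✓
b·c: 2/3·1/2 + 1/6·1 = 1/2 ✓
b·c²: 2/3·1/4 + 1/6·1 = 1/3 ✓
b·Ac: 2/3·1/8 + 1/6·1/2 = 1/6 ✓
b·c³: 2/3·1/8 + 1/6·1 = 1/4 ✓
b·(c∘Ac): 2/3·1/16 + 1/6·1/2 = 1/8 ✓
b·Ac²: 2/3·5/22 + 1/6·(-9/22) = 1/12 ✓
b·A²c: 1/6·1/4 = 1/24 ✓; 4 stages ⇒ order 4.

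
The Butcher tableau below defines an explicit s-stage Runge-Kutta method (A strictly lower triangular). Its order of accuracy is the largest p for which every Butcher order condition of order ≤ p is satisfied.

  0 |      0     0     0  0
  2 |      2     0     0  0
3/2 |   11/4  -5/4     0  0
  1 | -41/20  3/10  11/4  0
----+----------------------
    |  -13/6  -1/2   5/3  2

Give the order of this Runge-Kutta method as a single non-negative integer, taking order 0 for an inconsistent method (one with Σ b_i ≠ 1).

b = (-13/6, -1/2, 5/3, 2)
c = (0, 2, 3/2, 1)
Ac = (0, 0, -5/2, 189/40)
Σ b_i: (-13/6)·1 + (-1/2)·1 + 5/3·1 + 2·1 = 1 ✓
b·c: (-1/2)·2 + 5/3·3/2 + 2·1 = 7/2 ≠ 1/2 ⇒ order 1.

1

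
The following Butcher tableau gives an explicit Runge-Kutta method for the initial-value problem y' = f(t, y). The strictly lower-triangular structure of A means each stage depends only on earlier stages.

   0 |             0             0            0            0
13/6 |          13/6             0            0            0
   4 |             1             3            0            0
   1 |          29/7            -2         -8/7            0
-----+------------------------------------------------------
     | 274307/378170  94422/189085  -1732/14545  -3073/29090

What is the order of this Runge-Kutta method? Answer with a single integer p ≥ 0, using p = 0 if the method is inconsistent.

b = (274307/378170, 94422/189085, -1732/14545, -3073/29090)
c = (0, 13/6, 4, 1)
Ac = (0, 0, 13/2, -187/21)
Σ b_i: 274307/378170·1 + 94422/189085·1 + (-1732/14545)·1 + (-3073/29090)·1 = 1 ✓
b·c: 94422/189085·13/6 + (-1732/14545)·4 + (-3073/29090)·1 = 1/2 ✓
b·c²: 94422/189085·169/36 + (-1732/14545)·16 + (-3073/29090)·1 = 1/3 ✓
b·Ac: (-1732/14545)·13/2 + (-3073/29090)·(-187/21) = 1/6 ✓
b·c³: 94422/189085·2197/216 + (-1732/14545)·64 + (-3073/29090)·1 = -1386289/523620 ≠ 1/4 ⇒ order 3.
b·(c∘Ac): (-1732/14545)·26 + (-3073/29090)·(-187/21) = -188099/87270 ≠ 1/8
b·Ac²: (-1732/14545)·169/12 + (-3073/29090)·(-3487/126) = 652669/523620 ≠ 1/12
b·A²c: (-3073/29090)·(-52/7) = 11414/14545 ≠ 1/24

3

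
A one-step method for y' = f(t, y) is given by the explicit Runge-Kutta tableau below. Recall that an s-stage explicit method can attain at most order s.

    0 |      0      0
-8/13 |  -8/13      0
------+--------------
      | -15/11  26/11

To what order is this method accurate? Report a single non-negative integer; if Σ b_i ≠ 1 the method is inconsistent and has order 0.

b = (-15/11, 26/11)
c = (0, -8/13)
Σ b_i: (-15/11)·1 + 26/11·1 = 1 ✓
b·c: 26/11·(-8/13) = -16/11 ≠ 1/2 ⇒ order 1.

1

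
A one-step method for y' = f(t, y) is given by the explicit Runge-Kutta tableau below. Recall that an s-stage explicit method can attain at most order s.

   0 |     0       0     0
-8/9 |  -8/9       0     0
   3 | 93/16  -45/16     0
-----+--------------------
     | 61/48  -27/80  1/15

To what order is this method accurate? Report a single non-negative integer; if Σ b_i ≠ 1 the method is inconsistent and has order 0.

3

b = (61/48, -27/80, 1/15)
c = (0, -8/9, 3)
Ac = (0, 0, 5/2)
Σ b_i: 61/48·1 + (-27/80)·1 + 1/15·1 = 1 ✓
b·c: (-27/80)·(-8/9) + 1/15·3 = 1/2 ✓
b·c²: (-27/80)·64/81 + 1/15·9 = 1/3 ✓
b·Ac: 1/15·5/2 = 1/6 ✓; 3 stages ⇒ order 3.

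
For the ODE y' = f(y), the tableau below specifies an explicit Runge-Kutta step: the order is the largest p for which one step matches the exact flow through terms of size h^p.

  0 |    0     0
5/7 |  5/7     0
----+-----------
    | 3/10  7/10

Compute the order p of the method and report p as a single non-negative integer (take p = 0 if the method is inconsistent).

2

b = (3/10, 7/10)
c = (0, 5/7)
Σ b_i: 3/10·1 + 7/10·1 = 1 ✓
b·c: 7/10·5/7 = 1/2 ✓; 2 stages ⇒ order 2.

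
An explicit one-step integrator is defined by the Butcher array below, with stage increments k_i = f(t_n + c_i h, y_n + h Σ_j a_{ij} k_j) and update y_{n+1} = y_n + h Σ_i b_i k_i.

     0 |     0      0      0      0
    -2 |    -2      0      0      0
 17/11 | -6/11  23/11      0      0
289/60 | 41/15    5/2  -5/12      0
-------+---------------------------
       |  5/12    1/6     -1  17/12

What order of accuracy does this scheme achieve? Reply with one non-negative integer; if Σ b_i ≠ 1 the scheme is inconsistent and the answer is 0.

1

b = (5/12, 1/6, -1, 17/12)
c = (0, -2, 17/11, 289/60)
Ac = (0, 0, -46/11, -745/132)
Σ b_i: 5/12·1 + 1/6·1 + (-1)·1 + 17/12·1 = 1 ✓
b·c: 1/6·(-2) + (-1)·17/11 + 17/12·289/60 = 39163/7920 ≠ 1/2 ⇒ order 1.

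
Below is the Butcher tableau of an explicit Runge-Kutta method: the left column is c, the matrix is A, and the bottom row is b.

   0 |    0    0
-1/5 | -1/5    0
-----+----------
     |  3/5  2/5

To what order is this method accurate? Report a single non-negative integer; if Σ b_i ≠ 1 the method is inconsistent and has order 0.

b = (3/5, 2/5)
c = (0, -1/5)
Σ b_i: 3/5·1 + 2/5·1 = 1 ✓
b·c: 2/5·(-1/5) = -2/25 ≠ 1/2 ⇒ order 1.

1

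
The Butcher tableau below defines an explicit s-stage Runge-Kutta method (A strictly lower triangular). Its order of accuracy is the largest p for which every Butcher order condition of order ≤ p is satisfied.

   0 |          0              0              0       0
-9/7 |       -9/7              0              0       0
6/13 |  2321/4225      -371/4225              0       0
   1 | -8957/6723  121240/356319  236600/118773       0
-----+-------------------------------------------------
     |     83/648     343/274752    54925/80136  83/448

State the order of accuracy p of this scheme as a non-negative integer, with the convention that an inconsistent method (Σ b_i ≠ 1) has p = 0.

b = (83/648, 343/274752, 54925/80136, 83/448)
c = (0, -9/7, 6/13, 1)
Ac = (0, 0, 477/4225, 40/83)
Σ b_i: 83/648·1 + 343/274752·1 + 54925/80136·1 + 83/448·1 = 1 ✓
b·c: 343/274752·(-9/7) + 54925/80136·6/13 + 83/448·1 = 1/2 ✓
b·c²: 343/274752·81/49 + 54925/80136·36/169 + 83/448·1 = 1/3 ✓
b·Ac: 54925/80136·477/4225 + 83/448·40/83 = 1/6 ✓
b·c³: 343/274752·(-729/343) + 54925/80136·216/2197 + 83/448·1 = 1/4 ✓
b·(c∘Ac): 54925/80136·2862/54925 + 83/448·40/83 = 1/8 ✓
b·Ac²: 54925/80136·(-4293/29575) + 83/448·1720/1743 = 1/12 ✓
b·A²c: 83/448·56/249 = 1/24 ✓; 4 stages ⇒ order 4.

4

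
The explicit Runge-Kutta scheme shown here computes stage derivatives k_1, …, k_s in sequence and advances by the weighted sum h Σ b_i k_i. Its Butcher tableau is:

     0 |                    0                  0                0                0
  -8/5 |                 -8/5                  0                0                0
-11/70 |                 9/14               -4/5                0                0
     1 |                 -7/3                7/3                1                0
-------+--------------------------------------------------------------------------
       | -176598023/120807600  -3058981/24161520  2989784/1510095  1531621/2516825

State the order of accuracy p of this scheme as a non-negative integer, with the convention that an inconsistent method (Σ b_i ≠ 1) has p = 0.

b = (-176598023/120807600, -3058981/24161520, 2989784/1510095, 1531621/2516825)
c = (0, -8/5, -11/70, 1)
Ac = (0, 0, 32/25, -817/210)
Σ b_i: (-176598023/120807600)·1 + (-3058981/24161520)·1 + 2989784/1510095·1 + 1531621/2516825·1 = 1 ✓
b·c: (-3058981/24161520)·(-8/5) + 2989784/1510095·(-11/70) + 1531621/2516825·1 = 1/2 ✓
b·c²: (-3058981/24161520)·64/25 + 2989784/1510095·121/4900 + 1531621/2516825·1 = 1/3 ✓
b·Ac: 2989784/1510095·32/25 + 1531621/2516825·(-817/210) = 1/6 ✓
b·c³: (-3058981/24161520)·(-512/125) + 2989784/1510095·(-1331/343000) + 1531621/2516825·1 = 493053744/440444375 ≠ 1/4 ⇒ order 3.
b·(c∘Ac): 2989784/1510095·(-176/875) + 1531621/2516825·(-817/210) = -1044153679/377523750 ≠ 1/8
b·Ac²: 2989784/1510095·(-256/125) + 1531621/2516825·88171/14700 = -2138692399/5285332500 ≠ 1/12
b·A²c: 1531621/2516825·32/25 = 49011872/62920625 ≠ 1/24

3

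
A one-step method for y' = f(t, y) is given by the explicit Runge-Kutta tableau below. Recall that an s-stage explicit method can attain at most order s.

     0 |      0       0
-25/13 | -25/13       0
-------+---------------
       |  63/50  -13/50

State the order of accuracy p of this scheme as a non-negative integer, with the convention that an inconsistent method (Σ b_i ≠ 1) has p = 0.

b = (63/50, -13/50)
c = (0, -25/13)
Σ b_i: 63/50·1 + (-13/50)·1 = 1 ✓
b·c: (-13/50)·(-25/13) = 1/2 ✓; 2 stages ⇒ order 2.

2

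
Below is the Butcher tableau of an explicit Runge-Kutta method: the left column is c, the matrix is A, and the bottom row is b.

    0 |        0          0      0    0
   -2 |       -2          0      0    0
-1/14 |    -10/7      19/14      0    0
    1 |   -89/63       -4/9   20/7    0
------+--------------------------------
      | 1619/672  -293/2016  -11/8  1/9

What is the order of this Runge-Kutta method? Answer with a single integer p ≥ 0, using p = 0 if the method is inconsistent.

b = (1619/672, -293/2016, -11/8, 1/9)
c = (0, -2, -1/14, 1)
Ac = (0, 0, -19/7, 302/441)
Σ b_i: 1619/672·1 + (-293/2016)·1 + (-11/8)·1 + 1/9·1 = 1 ✓
b·c: (-293/2016)·(-2) + (-11/8)·(-1/14) + 1/9·1 = 1/2 ✓
b·c²: (-293/2016)·4 + (-11/8)·1/196 + 1/9·1 = -2245/4704 ≠ 1/3 ⇒ order 2.
b·Ac: (-11/8)·(-19/7) + 1/9·302/441 = 120919/31752 ≠ 1/6

2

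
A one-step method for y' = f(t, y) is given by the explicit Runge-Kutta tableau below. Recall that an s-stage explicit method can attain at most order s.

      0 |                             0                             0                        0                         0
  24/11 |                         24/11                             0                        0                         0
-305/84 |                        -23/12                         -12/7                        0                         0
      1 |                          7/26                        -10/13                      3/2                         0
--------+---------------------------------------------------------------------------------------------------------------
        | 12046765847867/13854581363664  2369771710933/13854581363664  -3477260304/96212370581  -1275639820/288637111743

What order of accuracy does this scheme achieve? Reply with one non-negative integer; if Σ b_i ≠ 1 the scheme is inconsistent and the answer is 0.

3

b = (12046765847867/13854581363664, 2369771710933/13854581363664, -3477260304/96212370581, -1275639820/288637111743)
c = (0, 24/11, -305/84, 1)
Ac = (0, 0, -288/77, -57055/8008)
Σ b_i: 12046765847867/13854581363664·1 + 2369771710933/13854581363664·1 + (-3477260304/96212370581)·1 + (-1275639820/288637111743)·1 = 1 ✓
b·c: 2369771710933/13854581363664·24/11 + (-3477260304/96212370581)·(-305/84) + (-1275639820/288637111743)·1 = 1/2 ✓
b·c²: 2369771710933/13854581363664·576/121 + (-3477260304/96212370581)·93025/7056 + (-1275639820/288637111743)·1 = 1/3 ✓
b·Ac: (-3477260304/96212370581)·(-288/77) + (-1275639820/288637111743)·(-57055/8008) = 1/6 ✓
b·c³: 2369771710933/13854581363664·13824/1331 + (-3477260304/96212370581)·(-28372625/592704) + (-1275639820/288637111743)·1 = 103781597260129/29633410138948 ≠ 1/4 ⇒ order 3.
b·(c∘Ac): (-3477260304/96212370581)·7320/539 + (-1275639820/288637111743)·(-57055/8008) = -2916811131545/6350016458346 ≠ 1/8
b·Ac²: (-3477260304/96212370581)·(-6912/847) + (-1275639820/288637111743)·119233285/7399392 = 119332148043721/533401382501064 ≠ 1/12
b·A²c: (-1275639820/288637111743)·(-432/77) = 26241733440/1058336076391 ≠ 1/24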